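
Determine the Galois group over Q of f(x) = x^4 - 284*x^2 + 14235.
Gal(K/Q) = V_4 (Klein four-group, Z/2Z × Z/2Z)

f factors as (x^2 - 219)(x^2 - 65), so the splitting field is K = Q(sqrt(219), sqrt(65)). The elements 219, 65, 14235 are all non-squares in Q, so sqrt(219) and sqrt(65) generate independent quadratic extensions. Thus [K:Q] = 4 and Gal(K/Q) is generated by the two order-2 automorphisms sqrt(219) ↦ -sqrt(219) and sqrt(65) ↦ -sqrt(65), giving V_4.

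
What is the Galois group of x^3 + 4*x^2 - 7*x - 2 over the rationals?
Gal(K/Q) = S_3 (symmetric group of order 6)

Compute the discriminant of x^3 + (4)*x^2 + (-7)*x + (-2): Δ = 3568. Since Δ is not a rational square, the Galois group is not contained in A_3; it must be the full S_3 (irreducibility of the cubic rules out anything smaller).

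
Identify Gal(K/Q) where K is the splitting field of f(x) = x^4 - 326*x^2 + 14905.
Gal(K/Q) = V_4 (Klein four-group, Z/2Z × Z/2Z)

f factors as (x^2 - 55)(x^2 - 271), so the splitting field is K = Q(sqrt(55), sqrt(271)). The elements 55, 271, 14905 are all non-squares in Q, so sqrt(55) and sqrt(271) generate independent quadratic extensions. Thus [K:Q] = 4 and Gal(K/Q) is generated by the two order-2 automorphisms sqrt(55) ↦ -sqrt(55) and sqrt(271) ↦ -sqrt(271), giving V_4.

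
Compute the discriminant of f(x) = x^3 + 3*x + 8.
Δ = -1836

For a depressed cubic x^3 + p x + q the discriminant is Δ = -4 p^3 - 27 q^2 = -4*(3)^3 - 27*(8)^2 = -108 - 1728 = -1836.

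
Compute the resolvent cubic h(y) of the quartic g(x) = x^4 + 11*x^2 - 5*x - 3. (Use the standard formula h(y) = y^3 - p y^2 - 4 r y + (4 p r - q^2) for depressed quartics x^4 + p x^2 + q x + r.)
h(y) = y^3 - 11*y^2 + 12*y - 157

Identify coefficients: p = 11, q = -5, r = -3.
Plug into h(y) = y^3 - p y^2 - 4 r y + (4 p r - q^2):
  h(y) = y^3 - (11) y^2 - 4*(-3) y + (4*(11)*(-3) - (-5)^2)
       = y^3 + (-11) y^2 + (12) y + (-157).
Simplifying: h(y) = y^3 - 11*y^2 + 12*y - 157.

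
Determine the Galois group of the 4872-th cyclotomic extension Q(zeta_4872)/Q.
|Gal(Q(zeta_4872)/Q)| = phi(4872) = 1344; group ≅ (Z/4872Z)^* ≅ Z/2Z × Z/2Z × Z/2Z × Z/6Z × Z/28Z

The n-th cyclotomic polynomial Φ_4872(x) is the minimal polynomial of zeta_4872 over Q and has degree phi(4872) = 1344. So Q(zeta_4872) is a degree-1344 Galois extension with Galois group (Z/4872Z)^*. By CRT, (Z/4872Z)^* ≅ (Z/8Z)^* × (Z/3Z)^* × (Z/7Z)^* × (Z/29Z)^*. Each prime-power unit group is (Z/8Z)^* ≅ Z/2Z × Z/2Z; (Z/3Z)^* ≅ Z/2Z; (Z/7Z)^* ≅ Z/6Z; (Z/29Z)^* ≅ Z/28Z. Hence Gal(Q(zeta_4872)/Q) ≅ Z/2Z × Z/2Z × Z/2Z × Z/6Z × Z/28Z.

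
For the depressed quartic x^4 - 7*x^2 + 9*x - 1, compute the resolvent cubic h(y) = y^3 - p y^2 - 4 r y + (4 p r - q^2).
h(y) = y^3 + 7*y^2 + 4*y - 53

Identify coefficients: p = -7, q = 9, r = -1.
Plug into h(y) = y^3 - p y^2 - 4 r y + (4 p r - q^2):
  h(y) = y^3 - (-7) y^2 - 4*(-1) y + (4*(-7)*(-1) - (9)^2)
       = y^3 + (7) y^2 + (4) y + (-53).
Simplifying: h(y) = y^3 + 7*y^2 + 4*y - 53.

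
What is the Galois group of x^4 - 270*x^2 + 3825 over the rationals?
Gal(K/Q) = V_4 (Klein four-group, Z/2Z × Z/2Z)

f factors as (x^2 - 255)(x^2 - 15), so the splitting field is K = Q(sqrt(255), sqrt(15)). The elements 255, 15, 3825 are all non-squares in Q, so sqrt(255) and sqrt(15) generate independent quadratic extensions. Thus [K:Q] = 4 and Gal(K/Q) is generated by the two order-2 automorphisms sqrt(255) ↦ -sqrt(255) and sqrt(15) ↦ -sqrt(15), giving V_4.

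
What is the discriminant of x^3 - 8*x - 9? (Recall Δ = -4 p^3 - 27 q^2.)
Δ = -139

For a depressed cubic x^3 + p x + q the discriminant is Δ = -4 p^3 - 27 q^2 = -4*(-8)^3 - 27*(-9)^2 = 2048 - 2187 = -139.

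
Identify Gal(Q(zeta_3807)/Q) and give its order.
|Gal(Q(zeta_3807)/Q)| = phi(3807) = 2484; group ≅ (Z/3807Z)^* ≅ Z/46Z × Z/54Z

The n-th cyclotomic polynomial Φ_3807(x) is the minimal polynomial of zeta_3807 over Q and has degree phi(3807) = 2484. So Q(zeta_3807) is a degree-2484 Galois extension with Galois group (Z/3807Z)^*. By CRT, (Z/3807Z)^* ≅ (Z/81Z)^* × (Z/47Z)^*. Each prime-power unit group is (Z/81Z)^* ≅ Z/54Z; (Z/47Z)^* ≅ Z/46Z. Hence Gal(Q(zeta_3807)/Q) ≅ Z/46Z × Z/54Z.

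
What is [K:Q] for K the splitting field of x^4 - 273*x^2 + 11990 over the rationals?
[K:Q] = 4

f factors as (x^2 - 55)(x^2 - 218); the splitting field is K = Q(sqrt(55), sqrt(218)). Since 55, 218, and 11990 are all non-squares in Q, the three subfields Q(sqrt(55)), Q(sqrt(218)), Q(sqrt(11990)) are distinct degree-2 extensions, so [K:Q] = 4 (Klein four Galois group).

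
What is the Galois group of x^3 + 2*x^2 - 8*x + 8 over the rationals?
Gal(K/Q) = S_3 (symmetric group of order 6)

Compute the discriminant of x^3 + (2)*x^2 + (-8)*x + (8): Δ = -1984. Since Δ is not a rational square, the Galois group is not contained in A_3; it must be the full S_3 (irreducibility of the cubic rules out anything smaller).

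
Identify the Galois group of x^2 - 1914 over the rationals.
Gal(K/Q) = Z/2Z (cyclic of order 2)

x^2 - 1914 is irreducible over Q since 1914 is not a rational square. The splitting field Q(sqrt(1914)) has degree 2 over Q, and its unique nontrivial automorphism is sqrt(1914) ↦ -sqrt(1914). Hence Gal(Q(sqrt(1914))/Q) = Z/2Z.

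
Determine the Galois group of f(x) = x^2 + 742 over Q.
Gal(K/Q) = Z/2Z (cyclic of order 2)

x^2 + 742 is irreducible over Q since -742 is not a rational square. The splitting field Q(sqrt(-742)) has degree 2 over Q, and its unique nontrivial automorphism is sqrt(-742) ↦ -sqrt(-742). Hence Gal(Q(sqrt(-742))/Q) = Z/2Z.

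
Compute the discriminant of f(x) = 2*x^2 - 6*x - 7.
Δ = 92

For a quadratic a x^2 + b x + c the discriminant is Δ = b^2 - 4ac = (-6)^2 - 4*(2)*(-7) = 36 - (-56) = 92.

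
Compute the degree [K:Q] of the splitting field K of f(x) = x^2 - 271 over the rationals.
[K:Q] = 2

The polynomial x^2 - 271 is irreducible over Q since 271 is not a perfect square. Its splitting field is Q(sqrt(271)), which has degree 2 over Q.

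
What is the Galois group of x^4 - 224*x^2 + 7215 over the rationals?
Gal(K/Q) = V_4 (Klein four-group, Z/2Z × Z/2Z)

f factors as (x^2 - 39)(x^2 - 185), so the splitting field is K = Q(sqrt(39), sqrt(185)). The elements 39, 185, 7215 are all non-squares in Q, so sqrt(39) and sqrt(185) generate independent quadratic extensions. Thus [K:Q] = 4 and Gal(K/Q) is generated by the two order-2 automorphisms sqrt(39) ↦ -sqrt(39) and sqrt(185) ↦ -sqrt(185), giving V_4.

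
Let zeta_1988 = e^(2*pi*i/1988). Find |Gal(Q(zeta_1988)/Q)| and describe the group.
|Gal(Q(zeta_1988)/Q)| = phi(1988) = 840; group ≅ (Z/1988Z)^* ≅ Z/2Z × Z/6Z × Z/70Z

The n-th cyclotomic polynomial Φ_1988(x) is the minimal polynomial of zeta_1988 over Q and has degree phi(1988) = 840. So Q(zeta_1988) is a degree-840 Galois extension with Galois group (Z/1988Z)^*. By CRT, (Z/1988Z)^* ≅ (Z/4Z)^* × (Z/7Z)^* × (Z/71Z)^*. Each prime-power unit group is (Z/4Z)^* ≅ Z/2Z; (Z/7Z)^* ≅ Z/6Z; (Z/71Z)^* ≅ Z/70Z. Hence Gal(Q(zeta_1988)/Q) ≅ Z/2Z × Z/6Z × Z/70Z.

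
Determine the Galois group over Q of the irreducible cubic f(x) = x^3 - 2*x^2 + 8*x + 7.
Gal(K/Q) = S_3 (symmetric group of order 6)

Compute the discriminant of x^3 + (-2)*x^2 + (8)*x + (7): Δ = -4907. Since Δ is not a rational square, the Galois group is not contained in A_3; it must be the full S_3 (irreducibility of the cubic rules out anything smaller).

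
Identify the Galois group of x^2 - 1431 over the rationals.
Gal(K/Q) = Z/2Z (cyclic of order 2)

x^2 - 1431 is irreducible over Q since 1431 is not a rational square. The splitting field Q(sqrt(1431)) has degree 2 over Q, and its unique nontrivial automorphism is sqrt(1431) ↦ -sqrt(1431). Hence Gal(Q(sqrt(1431))/Q) = Z/2Z.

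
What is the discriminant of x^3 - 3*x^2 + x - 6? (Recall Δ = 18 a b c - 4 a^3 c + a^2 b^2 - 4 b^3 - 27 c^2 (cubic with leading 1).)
Δ = -1291

For x^3 + a x^2 + b x + c the discriminant is Δ = 18 a b c - 4 a^3 c + a^2 b^2 - 4 b^3 - 27 c^2.
Plug a = -3, b = 1, c = -6:
  18*(-3)*(1)*(-6) - 4*(-3)^3*(-6) + (-3)^2*(1)^2 - 4*(1)^3 - 27*(-6)^2
  = 324 + (-648) + 9 + (-4) + (-972)
  = -1291.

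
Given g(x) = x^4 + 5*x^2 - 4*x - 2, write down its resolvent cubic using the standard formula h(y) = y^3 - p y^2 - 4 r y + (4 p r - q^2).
h(y) = y^3 - 5*y^2 + 8*y - 56

Identify coefficients: p = 5, q = -4, r = -2.
Plug into h(y) = y^3 - p y^2 - 4 r y + (4 p r - q^2):
  h(y) = y^3 - (5) y^2 - 4*(-2) y + (4*(5)*(-2) - (-4)^2)
       = y^3 + (-5) y^2 + (8) y + (-56).
Simplifying: h(y) = y^3 - 5*y^2 + 8*y - 56.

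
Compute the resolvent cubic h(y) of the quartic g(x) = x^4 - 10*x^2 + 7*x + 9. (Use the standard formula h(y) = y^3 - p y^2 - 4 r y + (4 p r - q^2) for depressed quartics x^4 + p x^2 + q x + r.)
h(y) = y^3 + 10*y^2 - 36*y - 409

Identify coefficients: p = -10, q = 7, r = 9.
Plug into h(y) = y^3 - p y^2 - 4 r y + (4 p r - q^2):
  h(y) = y^3 - (-10) y^2 - 4*(9) y + (4*(-10)*(9) - (7)^2)
       = y^3 + (10) y^2 + (-36) y + (-409).
Simplifying: h(y) = y^3 + 10*y^2 - 36*y - 409.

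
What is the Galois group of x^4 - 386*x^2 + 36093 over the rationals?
Gal(K/Q) = V_4 (Klein four-group, Z/2Z × Z/2Z)

f factors as (x^2 - 159)(x^2 - 227), so the splitting field is K = Q(sqrt(159), sqrt(227)). The elements 159, 227, 36093 are all non-squares in Q, so sqrt(159) and sqrt(227) generate independent quadratic extensions. Thus [K:Q] = 4 and Gal(K/Q) is generated by the two order-2 automorphisms sqrt(159) ↦ -sqrt(159) and sqrt(227) ↦ -sqrt(227), giving V_4.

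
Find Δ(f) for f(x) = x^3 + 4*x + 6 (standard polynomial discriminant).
Δ = -1228

For x^3 + a x^2 + b x + c the discriminant is Δ = 18 a b c - 4 a^3 c + a^2 b^2 - 4 b^3 - 27 c^2.
Plug a = 0, b = 4, c = 6:
  18*(0)*(4)*(6) - 4*(0)^3*(6) + (0)^2*(4)^2 - 4*(4)^3 - 27*(6)^2
  = 0 + (0) + 0 + (-256) + (-972)
  = -1228.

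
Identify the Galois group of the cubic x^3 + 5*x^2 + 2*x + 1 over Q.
Gal(K/Q) = S_3 (symmetric group of order 6)

Compute the discriminant of x^3 + (5)*x^2 + (2)*x + (1): Δ = -279. Since Δ is not a rational square, the Galois group is not contained in A_3; it must be the full S_3 (irreducibility of the cubic rules out anything smaller).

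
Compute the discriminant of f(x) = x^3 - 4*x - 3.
Δ = 13

For a depressed cubic x^3 + p x + q the discriminant is Δ = -4 p^3 - 27 q^2 = -4*(-4)^3 - 27*(-3)^2 = 256 - 243 = 13.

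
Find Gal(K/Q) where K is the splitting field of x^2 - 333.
Gal(K/Q) = Z/2Z (cyclic of order 2)

x^2 - 333 is irreducible over Q since 333 is not a rational square. The splitting field Q(sqrt(333)) has degree 2 over Q, and its unique nontrivial automorphism is sqrt(333) ↦ -sqrt(333). Hence Gal(Q(sqrt(333))/Q) = Z/2Z.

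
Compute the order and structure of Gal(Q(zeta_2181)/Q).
|Gal(Q(zeta_2181)/Q)| = phi(2181) = 1452; group ≅ (Z/2181Z)^* ≅ Z/2Z × Z/726Z

The n-th cyclotomic polynomial Φ_2181(x) is the minimal polynomial of zeta_2181 over Q and has degree phi(2181) = 1452. So Q(zeta_2181) is a degree-1452 Galois extension with Galois group (Z/2181Z)^*. By CRT, (Z/2181Z)^* ≅ (Z/3Z)^* × (Z/727Z)^*. Each prime-power unit group is (Z/3Z)^* ≅ Z/2Z; (Z/727Z)^* ≅ Z/726Z. Hence Gal(Q(zeta_2181)/Q) ≅ Z/2Z × Z/726Z.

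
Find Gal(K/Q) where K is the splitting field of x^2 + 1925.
Gal(K/Q) = Z/2Z (cyclic of order 2)

x^2 + 1925 is irreducible over Q since -1925 is not a rational square. The splitting field Q(sqrt(-1925)) has degree 2 over Q, and its unique nontrivial automorphism is sqrt(-1925) ↦ -sqrt(-1925). Hence Gal(Q(sqrt(-1925))/Q) = Z/2Z.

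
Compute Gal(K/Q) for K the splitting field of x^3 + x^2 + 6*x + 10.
Gal(K/Q) = S_3 (symmetric group of order 6)

Compute the discriminant of x^3 + (1)*x^2 + (6)*x + (10): Δ = -2488. Since Δ is not a rational square, the Galois group is not contained in A_3; it must be the full S_3 (irreducibility of the cubic rules out anything smaller).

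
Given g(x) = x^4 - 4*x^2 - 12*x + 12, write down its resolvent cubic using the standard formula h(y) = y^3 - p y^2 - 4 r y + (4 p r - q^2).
h(y) = y^3 + 4*y^2 - 48*y - 336

Identify coefficients: p = -4, q = -12, r = 12.
Plug into h(y) = y^3 - p y^2 - 4 r y + (4 p r - q^2):
  h(y) = y^3 - (-4) y^2 - 4*(12) y + (4*(-4)*(12) - (-12)^2)
       = y^3 + (4) y^2 + (-48) y + (-336).
Simplifying: h(y) = y^3 + 4*y^2 - 48*y - 336.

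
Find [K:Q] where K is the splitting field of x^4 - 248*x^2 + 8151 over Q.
[K:Q] = 4

f factors as (x^2 - 39)(x^2 - 209); the splitting field is K = Q(sqrt(39), sqrt(209)). Since 39, 209, and 8151 are all non-squares in Q, the three subfields Q(sqrt(39)), Q(sqrt(209)), Q(sqrt(8151)) are distinct degree-2 extensions, so [K:Q] = 4 (Klein four Galois group).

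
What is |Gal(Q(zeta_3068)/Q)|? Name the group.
|Gal(Q(zeta_3068)/Q)| = phi(3068) = 1392; group ≅ (Z/3068Z)^* ≅ Z/2Z × Z/12Z × Z/58Z

The n-th cyclotomic polynomial Φ_3068(x) is the minimal polynomial of zeta_3068 over Q and has degree phi(3068) = 1392. So Q(zeta_3068) is a degree-1392 Galois extension with Galois group (Z/3068Z)^*. By CRT, (Z/3068Z)^* ≅ (Z/4Z)^* × (Z/13Z)^* × (Z/59Z)^*. Each prime-power unit group is (Z/4Z)^* ≅ Z/2Z; (Z/13Z)^* ≅ Z/12Z; (Z/59Z)^* ≅ Z/58Z. Hence Gal(Q(zeta_3068)/Q) ≅ Z/2Z × Z/12Z × Z/58Z.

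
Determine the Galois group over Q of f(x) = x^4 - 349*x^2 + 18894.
Gal(K/Q) = V_4 (Klein four-group, Z/2Z × Z/2Z)

f factors as (x^2 - 282)(x^2 - 67), so the splitting field is K = Q(sqrt(282), sqrt(67)). The elements 282, 67, 18894 are all non-squares in Q, so sqrt(282) and sqrt(67) generate independent quadratic extensions. Thus [K:Q] = 4 and Gal(K/Q) is generated by the two order-2 automorphisms sqrt(282) ↦ -sqrt(282) and sqrt(67) ↦ -sqrt(67), giving V_4.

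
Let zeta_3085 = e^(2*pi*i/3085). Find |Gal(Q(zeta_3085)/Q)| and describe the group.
|Gal(Q(zeta_3085)/Q)| = phi(3085) = 2464; group ≅ (Z/3085Z)^* ≅ Z/4Z × Z/616Z

The n-th cyclotomic polynomial Φ_3085(x) is the minimal polynomial of zeta_3085 over Q and has degree phi(3085) = 2464. So Q(zeta_3085) is a degree-2464 Galois extension with Galois group (Z/3085Z)^*. By CRT, (Z/3085Z)^* ≅ (Z/5Z)^* × (Z/617Z)^*. Each prime-power unit group is (Z/5Z)^* ≅ Z/4Z; (Z/617Z)^* ≅ Z/616Z. Hence Gal(Q(zeta_3085)/Q) ≅ Z/4Z × Z/616Z.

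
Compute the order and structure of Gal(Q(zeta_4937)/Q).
|Gal(Q(zeta_4937)/Q)| = phi(4937) = 4936; group ≅ (Z/4937Z)^* ≅ Z/4936Z

The n-th cyclotomic polynomial Φ_4937(x) is the minimal polynomial of zeta_4937 over Q and has degree phi(4937) = 4936. So Q(zeta_4937) is a degree-4936 Galois extension with Galois group (Z/4937Z)^*. (Z/4937Z)^* is cyclic since 4937 is an odd prime power (or 4). Hence Gal(Q(zeta_4937)/Q) ≅ Z/4936Z.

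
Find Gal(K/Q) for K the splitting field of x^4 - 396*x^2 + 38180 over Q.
Gal(K/Q) = V_4 (Klein four-group, Z/2Z × Z/2Z)

f factors as (x^2 - 166)(x^2 - 230), so the splitting field is K = Q(sqrt(166), sqrt(230)). The elements 166, 230, 38180 are all non-squares in Q, so sqrt(166) and sqrt(230) generate independent quadratic extensions. Thus [K:Q] = 4 and Gal(K/Q) is generated by the two order-2 automorphisms sqrt(166) ↦ -sqrt(166) and sqrt(230) ↦ -sqrt(230), giving V_4.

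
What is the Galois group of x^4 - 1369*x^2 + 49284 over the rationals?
Gal(K/Q) = Z/2Z (cyclic of order 2)

f factors as (x^2 - 37)(x^2 - 1332), so the splitting field is K = Q(sqrt(37), sqrt(1332)). The squarefree part of 37 is 37 and the squarefree part of 1332 is also 37, so sqrt(37) and sqrt(1332) are both rational multiples of sqrt(37). Hence Q(sqrt(37)) = Q(sqrt(1332)) = Q(sqrt(37)), and the splitting field collapses to a single degree-2 extension with Galois group Z/2Z.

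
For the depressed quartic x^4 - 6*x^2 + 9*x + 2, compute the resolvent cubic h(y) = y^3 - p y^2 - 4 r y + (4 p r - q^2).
h(y) = y^3 + 6*y^2 - 8*y - 129

Identify coefficients: p = -6, q = 9, r = 2.
Plug into h(y) = y^3 - p y^2 - 4 r y + (4 p r - q^2):
  h(y) = y^3 - (-6) y^2 - 4*(2) y + (4*(-6)*(2) - (9)^2)
       = y^3 + (6) y^2 + (-8) y + (-129).
Simplifying: h(y) = y^3 + 6*y^2 - 8*y - 129.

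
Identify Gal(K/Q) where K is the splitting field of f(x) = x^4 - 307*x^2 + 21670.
Gal(K/Q) = V_4 (Klein four-group, Z/2Z × Z/2Z)

f factors as (x^2 - 110)(x^2 - 197), so the splitting field is K = Q(sqrt(110), sqrt(197)). The elements 110, 197, 21670 are all non-squares in Q, so sqrt(110) and sqrt(197) generate independent quadratic extensions. Thus [K:Q] = 4 and Gal(K/Q) is generated by the two order-2 automorphisms sqrt(110) ↦ -sqrt(110) and sqrt(197) ↦ -sqrt(197), giving V_4.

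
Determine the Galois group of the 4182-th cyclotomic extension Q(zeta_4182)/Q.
|Gal(Q(zeta_4182)/Q)| = phi(4182) = 1280; group ≅ (Z/4182Z)^* ≅ Z/2Z × Z/16Z × Z/40Z

The n-th cyclotomic polynomial Φ_4182(x) is the minimal polynomial of zeta_4182 over Q and has degree phi(4182) = 1280. So Q(zeta_4182) is a degree-1280 Galois extension with Galois group (Z/4182Z)^*. By CRT, (Z/4182Z)^* ≅ (Z/2Z)^* × (Z/3Z)^* × (Z/17Z)^* × (Z/41Z)^*. Each prime-power unit group is (Z/2Z)^* ≅ trivial group (order 1); (Z/3Z)^* ≅ Z/2Z; (Z/17Z)^* ≅ Z/16Z; (Z/41Z)^* ≅ Z/40Z. Hence Gal(Q(zeta_4182)/Q) ≅ Z/2Z × Z/16Z × Z/40Z.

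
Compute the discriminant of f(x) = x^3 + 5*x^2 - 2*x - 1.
Δ = 785

For x^3 + a x^2 + b x + c the discriminant is Δ = 18 a b c - 4 a^3 c + a^2 b^2 - 4 b^3 - 27 c^2.
Plug a = 5, b = -2, c = -1:
  18*(5)*(-2)*(-1) - 4*(5)^3*(-1) + (5)^2*(-2)^2 - 4*(-2)^3 - 27*(-1)^2
  = 180 + (500) + 100 + (32) + (-27)
  = 785.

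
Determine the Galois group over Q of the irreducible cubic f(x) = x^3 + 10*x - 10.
Gal(K/Q) = S_3 (symmetric group of order 6)

Compute the discriminant of x^3 + (0)*x^2 + (10)*x + (-10): Δ = -6700. Since Δ is not a rational square, the Galois group is not contained in A_3; it must be the full S_3 (irreducibility of the cubic rules out anything smaller).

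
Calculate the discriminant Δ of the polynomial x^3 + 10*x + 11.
Δ = -7267

For a depressed cubic x^3 + p x + q the discriminant is Δ = -4 p^3 - 27 q^2 = -4*(10)^3 - 27*(11)^2 = -4000 - 3267 = -7267.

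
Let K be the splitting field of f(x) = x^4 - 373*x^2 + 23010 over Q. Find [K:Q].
[K:Q] = 4

f factors as (x^2 - 78)(x^2 - 295); the splitting field is K = Q(sqrt(78), sqrt(295)). Since 78, 295, and 23010 are all non-squares in Q, the three subfields Q(sqrt(78)), Q(sqrt(295)), Q(sqrt(23010)) are distinct degree-2 extensions, so [K:Q] = 4 (Klein four Galois group).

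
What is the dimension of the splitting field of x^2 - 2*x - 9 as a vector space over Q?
[K:Q] = 2

The discriminant of x^2 + (-2)*x + (-9) is b^2 - 4c = 4 - (-36) = 40. Since 40 is not a perfect square in Q, the polynomial is irreducible over Q. Its two roots generate a degree-2 extension, so [K:Q] = 2.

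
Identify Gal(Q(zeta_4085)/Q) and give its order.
|Gal(Q(zeta_4085)/Q)| = phi(4085) = 3024; group ≅ (Z/4085Z)^* ≅ Z/4Z × Z/18Z × Z/42Z

The n-th cyclotomic polynomial Φ_4085(x) is the minimal polynomial of zeta_4085 over Q and has degree phi(4085) = 3024. So Q(zeta_4085) is a degree-3024 Galois extension with Galois group (Z/4085Z)^*. By CRT, (Z/4085Z)^* ≅ (Z/5Z)^* × (Z/19Z)^* × (Z/43Z)^*. Each prime-power unit group is (Z/5Z)^* ≅ Z/4Z; (Z/19Z)^* ≅ Z/18Z; (Z/43Z)^* ≅ Z/42Z. Hence Gal(Q(zeta_4085)/Q) ≅ Z/4Z × Z/18Z × Z/42Z.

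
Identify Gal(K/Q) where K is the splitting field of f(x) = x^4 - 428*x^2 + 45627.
Gal(K/Q) = V_4 (Klein four-group, Z/2Z × Z/2Z)

f factors as (x^2 - 227)(x^2 - 201), so the splitting field is K = Q(sqrt(227), sqrt(201)). The elements 227, 201, 45627 are all non-squares in Q, so sqrt(227) and sqrt(201) generate independent quadratic extensions. Thus [K:Q] = 4 and Gal(K/Q) is generated by the two order-2 automorphisms sqrt(227) ↦ -sqrt(227) and sqrt(201) ↦ -sqrt(201), giving V_4.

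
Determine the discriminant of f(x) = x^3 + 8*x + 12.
Δ = -5936

For a depressed cubic x^3 + p x + q the discriminant is Δ = -4 p^3 - 27 q^2 = -4*(8)^3 - 27*(12)^2 = -2048 - 3888 = -5936.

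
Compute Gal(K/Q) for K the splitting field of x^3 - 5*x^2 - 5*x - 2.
Gal(K/Q) = S_3 (symmetric group of order 6)

Compute the discriminant of x^3 + (-5)*x^2 + (-5)*x + (-2): Δ = -883. Since Δ is not a rational square, the Galois group is not contained in A_3; it must be the full S_3 (irreducibility of the cubic rules out anything smaller).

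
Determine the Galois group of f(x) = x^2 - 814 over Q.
Gal(K/Q) = Z/2Z (cyclic of order 2)

x^2 - 814 is irreducible over Q since 814 is not a rational square. The splitting field Q(sqrt(814)) has degree 2 over Q, and its unique nontrivial automorphism is sqrt(814) ↦ -sqrt(814). Hence Gal(Q(sqrt(814))/Q) = Z/2Z.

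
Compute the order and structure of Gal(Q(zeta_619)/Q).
|Gal(Q(zeta_619)/Q)| = phi(619) = 618; group ≅ (Z/619Z)^* ≅ Z/618Z

The n-th cyclotomic polynomial Φ_619(x) is the minimal polynomial of zeta_619 over Q and has degree phi(619) = 618. So Q(zeta_619) is a degree-618 Galois extension with Galois group (Z/619Z)^*. (Z/619Z)^* is cyclic since 619 is an odd prime power (or 4). Hence Gal(Q(zeta_619)/Q) ≅ Z/618Z.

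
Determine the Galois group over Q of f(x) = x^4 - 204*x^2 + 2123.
Gal(K/Q) = V_4 (Klein four-group, Z/2Z × Z/2Z)

f factors as (x^2 - 193)(x^2 - 11), so the splitting field is K = Q(sqrt(193), sqrt(11)). The elements 193, 11, 2123 are all non-squares in Q, so sqrt(193) and sqrt(11) generate independent quadratic extensions. Thus [K:Q] = 4 and Gal(K/Q) is generated by the two order-2 automorphisms sqrt(193) ↦ -sqrt(193) and sqrt(11) ↦ -sqrt(11), giving V_4.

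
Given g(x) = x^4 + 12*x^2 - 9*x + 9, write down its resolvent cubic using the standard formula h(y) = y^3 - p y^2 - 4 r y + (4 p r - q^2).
h(y) = y^3 - 12*y^2 - 36*y + 351

Identify coefficients: p = 12, q = -9, r = 9.
Plug into h(y) = y^3 - p y^2 - 4 r y + (4 p r - q^2):
  h(y) = y^3 - (12) y^2 - 4*(9) y + (4*(12)*(9) - (-9)^2)
       = y^3 + (-12) y^2 + (-36) y + (351).
Simplifying: h(y) = y^3 - 12*y^2 - 36*y + 351.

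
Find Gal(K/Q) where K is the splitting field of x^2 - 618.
Gal(K/Q) = Z/2Z (cyclic of order 2)

x^2 - 618 is irreducible over Q since 618 is not a rational square. The splitting field Q(sqrt(618)) has degree 2 over Q, and its unique nontrivial automorphism is sqrt(618) ↦ -sqrt(618). Hence Gal(Q(sqrt(618))/Q) = Z/2Z.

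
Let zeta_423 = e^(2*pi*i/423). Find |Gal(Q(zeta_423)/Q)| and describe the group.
|Gal(Q(zeta_423)/Q)| = phi(423) = 276; group ≅ (Z/423Z)^* ≅ Z/6Z × Z/46Z

The n-th cyclotomic polynomial Φ_423(x) is the minimal polynomial of zeta_423 over Q and has degree phi(423) = 276. So Q(zeta_423) is a degree-276 Galois extension with Galois group (Z/423Z)^*. By CRT, (Z/423Z)^* ≅ (Z/9Z)^* × (Z/47Z)^*. Each prime-power unit group is (Z/9Z)^* ≅ Z/6Z; (Z/47Z)^* ≅ Z/46Z. Hence Gal(Q(zeta_423)/Q) ≅ Z/6Z × Z/46Z.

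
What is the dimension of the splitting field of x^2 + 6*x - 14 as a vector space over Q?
[K:Q] = 2

The discriminant of x^2 + (6)*x + (-14) is b^2 - 4c = 36 - (-56) = 92. Since 92 is not a perfect square in Q, the polynomial is irreducible over Q. Its two roots generate a degree-2 extension, so [K:Q] = 2.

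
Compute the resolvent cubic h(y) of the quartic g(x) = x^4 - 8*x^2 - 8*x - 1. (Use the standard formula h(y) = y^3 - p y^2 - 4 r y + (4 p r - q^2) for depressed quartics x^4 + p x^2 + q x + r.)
h(y) = y^3 + 8*y^2 + 4*y - 32

Identify coefficients: p = -8, q = -8, r = -1.
Plug into h(y) = y^3 - p y^2 - 4 r y + (4 p r - q^2):
  h(y) = y^3 - (-8) y^2 - 4*(-1) y + (4*(-8)*(-1) - (-8)^2)
       = y^3 + (8) y^2 + (4) y + (-32).
Simplifying: h(y) = y^3 + 8*y^2 + 4*y - 32.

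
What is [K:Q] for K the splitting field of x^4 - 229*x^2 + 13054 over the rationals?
[K:Q] = 4

f factors as (x^2 - 107)(x^2 - 122); the splitting field is K = Q(sqrt(107), sqrt(122)). Since 107, 122, and 13054 are all non-squares in Q, the three subfields Q(sqrt(107)), Q(sqrt(122)), Q(sqrt(13054)) are distinct degree-2 extensions, so [K:Q] = 4 (Klein four Galois group).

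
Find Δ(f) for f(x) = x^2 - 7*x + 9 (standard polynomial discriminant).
Δ = 13

For a quadratic a x^2 + b x + c the discriminant is Δ = b^2 - 4ac = (-7)^2 - 4*(1)*(9) = 49 - (36) = 13.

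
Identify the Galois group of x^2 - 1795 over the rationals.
Gal(K/Q) = Z/2Z (cyclic of order 2)

x^2 - 1795 is irreducible over Q since 1795 is not a rational square. The splitting field Q(sqrt(1795)) has degree 2 over Q, and its unique nontrivial automorphism is sqrt(1795) ↦ -sqrt(1795). Hence Gal(Q(sqrt(1795))/Q) = Z/2Z.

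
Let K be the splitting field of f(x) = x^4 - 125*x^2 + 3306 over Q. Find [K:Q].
[K:Q] = 4

f factors as (x^2 - 38)(x^2 - 87); the splitting field is K = Q(sqrt(38), sqrt(87)). Since 38, 87, and 3306 are all non-squares in Q, the three subfields Q(sqrt(38)), Q(sqrt(87)), Q(sqrt(3306)) are distinct degree-2 extensions, so [K:Q] = 4 (Klein four Galois group).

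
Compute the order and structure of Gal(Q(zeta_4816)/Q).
|Gal(Q(zeta_4816)/Q)| = phi(4816) = 2016; group ≅ (Z/4816Z)^* ≅ Z/2Z × Z/4Z × Z/6Z × Z/42Z

The n-th cyclotomic polynomial Φ_4816(x) is the minimal polynomial of zeta_4816 over Q and has degree phi(4816) = 2016. So Q(zeta_4816) is a degree-2016 Galois extension with Galois group (Z/4816Z)^*. By CRT, (Z/4816Z)^* ≅ (Z/16Z)^* × (Z/7Z)^* × (Z/43Z)^*. Each prime-power unit group is (Z/16Z)^* ≅ Z/2Z × Z/4Z; (Z/7Z)^* ≅ Z/6Z; (Z/43Z)^* ≅ Z/42Z. Hence Gal(Q(zeta_4816)/Q) ≅ Z/2Z × Z/4Z × Z/6Z × Z/42Z.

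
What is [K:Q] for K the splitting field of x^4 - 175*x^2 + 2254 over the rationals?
[K:Q] = 4

f factors as (x^2 - 14)(x^2 - 161); the splitting field is K = Q(sqrt(14), sqrt(161)). Since 14, 161, and 2254 are all non-squares in Q, the three subfields Q(sqrt(14)), Q(sqrt(161)), Q(sqrt(2254)) are distinct degree-2 extensions, so [K:Q] = 4 (Klein four Galois group).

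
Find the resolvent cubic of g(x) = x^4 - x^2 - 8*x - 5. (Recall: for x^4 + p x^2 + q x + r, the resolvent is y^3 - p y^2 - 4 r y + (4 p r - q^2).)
h(y) = y^3 + y^2 + 20*y - 44

Identify coefficients: p = -1, q = -8, r = -5.
Plug into h(y) = y^3 - p y^2 - 4 r y + (4 p r - q^2):
  h(y) = y^3 - (-1) y^2 - 4*(-5) y + (4*(-1)*(-5) - (-8)^2)
       = y^3 + (1) y^2 + (20) y + (-44).
Simplifying: h(y) = y^3 + y^2 + 20*y - 44.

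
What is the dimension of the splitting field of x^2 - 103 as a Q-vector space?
[K:Q] = 2

The polynomial x^2 - 103 is irreducible over Q since 103 is not a perfect square. Its splitting field is Q(sqrt(103)), which has degree 2 over Q.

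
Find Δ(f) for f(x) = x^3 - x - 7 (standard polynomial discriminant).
Δ = -1319

For a depressed cubic x^3 + p x + q the discriminant is Δ = -4 p^3 - 27 q^2 = -4*(-1)^3 - 27*(-7)^2 = 4 - 1323 = -1319.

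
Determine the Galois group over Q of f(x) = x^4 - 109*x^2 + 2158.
Gal(K/Q) = V_4 (Klein four-group, Z/2Z × Z/2Z)

f factors as (x^2 - 83)(x^2 - 26), so the splitting field is K = Q(sqrt(83), sqrt(26)). The elements 83, 26, 2158 are all non-squares in Q, so sqrt(83) and sqrt(26) generate independent quadratic extensions. Thus [K:Q] = 4 and Gal(K/Q) is generated by the two order-2 automorphisms sqrt(83) ↦ -sqrt(83) and sqrt(26) ↦ -sqrt(26), giving V_4.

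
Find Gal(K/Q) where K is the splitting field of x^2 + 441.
Gal(K/Q) = Z/2Z (cyclic of order 2)

x^2 + 441 is irreducible over Q since -441 is not a rational square. The splitting field Q(sqrt(-441)) has degree 2 over Q, and its unique nontrivial automorphism is sqrt(-441) ↦ -sqrt(-441). Hence Gal(Q(sqrt(-441))/Q) = Z/2Z.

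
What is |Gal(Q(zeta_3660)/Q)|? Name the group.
|Gal(Q(zeta_3660)/Q)| = phi(3660) = 960; group ≅ (Z/3660Z)^* ≅ Z/2Z × Z/2Z × Z/4Z × Z/60Z

The n-th cyclotomic polynomial Φ_3660(x) is the minimal polynomial of zeta_3660 over Q and has degree phi(3660) = 960. So Q(zeta_3660) is a degree-960 Galois extension with Galois group (Z/3660Z)^*. By CRT, (Z/3660Z)^* ≅ (Z/4Z)^* × (Z/3Z)^* × (Z/5Z)^* × (Z/61Z)^*. Each prime-power unit group is (Z/4Z)^* ≅ Z/2Z; (Z/3Z)^* ≅ Z/2Z; (Z/5Z)^* ≅ Z/4Z; (Z/61Z)^* ≅ Z/60Z. Hence Gal(Q(zeta_3660)/Q) ≅ Z/2Z × Z/2Z × Z/4Z × Z/60Z.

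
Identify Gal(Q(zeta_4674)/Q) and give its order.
|Gal(Q(zeta_4674)/Q)| = phi(4674) = 1440; group ≅ (Z/4674Z)^* ≅ Z/2Z × Z/18Z × Z/40Z

The n-th cyclotomic polynomial Φ_4674(x) is the minimal polynomial of zeta_4674 over Q and has degree phi(4674) = 1440. So Q(zeta_4674) is a degree-1440 Galois extension with Galois group (Z/4674Z)^*. By CRT, (Z/4674Z)^* ≅ (Z/2Z)^* × (Z/3Z)^* × (Z/19Z)^* × (Z/41Z)^*. Each prime-power unit group is (Z/2Z)^* ≅ trivial group (order 1); (Z/3Z)^* ≅ Z/2Z; (Z/19Z)^* ≅ Z/18Z; (Z/41Z)^* ≅ Z/40Z. Hence Gal(Q(zeta_4674)/Q) ≅ Z/2Z × Z/18Z × Z/40Z.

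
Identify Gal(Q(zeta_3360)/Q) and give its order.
|Gal(Q(zeta_3360)/Q)| = phi(3360) = 768; group ≅ (Z/3360Z)^* ≅ Z/2Z × Z/2Z × Z/4Z × Z/6Z × Z/8Z

The n-th cyclotomic polynomial Φ_3360(x) is the minimal polynomial of zeta_3360 over Q and has degree phi(3360) = 768. So Q(zeta_3360) is a degree-768 Galois extension with Galois group (Z/3360Z)^*. By CRT, (Z/3360Z)^* ≅ (Z/32Z)^* × (Z/3Z)^* × (Z/5Z)^* × (Z/7Z)^*. Each prime-power unit group is (Z/32Z)^* ≅ Z/2Z × Z/8Z; (Z/3Z)^* ≅ Z/2Z; (Z/5Z)^* ≅ Z/4Z; (Z/7Z)^* ≅ Z/6Z. Hence Gal(Q(zeta_3360)/Q) ≅ Z/2Z × Z/2Z × Z/4Z × Z/6Z × Z/8Z.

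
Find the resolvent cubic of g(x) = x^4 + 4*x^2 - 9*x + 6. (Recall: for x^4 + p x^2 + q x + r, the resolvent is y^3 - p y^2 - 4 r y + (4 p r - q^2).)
h(y) = y^3 - 4*y^2 - 24*y + 15

Identify coefficients: p = 4, q = -9, r = 6.
Plug into h(y) = y^3 - p y^2 - 4 r y + (4 p r - q^2):
  h(y) = y^3 - (4) y^2 - 4*(6) y + (4*(4)*(6) - (-9)^2)
       = y^3 + (-4) y^2 + (-24) y + (15).
Simplifying: h(y) = y^3 - 4*y^2 - 24*y + 15.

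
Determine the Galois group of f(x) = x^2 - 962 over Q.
Gal(K/Q) = Z/2Z (cyclic of order 2)

x^2 - 962 is irreducible over Q since 962 is not a rational square. The splitting field Q(sqrt(962)) has degree 2 over Q, and its unique nontrivial automorphism is sqrt(962) ↦ -sqrt(962). Hence Gal(Q(sqrt(962))/Q) = Z/2Z.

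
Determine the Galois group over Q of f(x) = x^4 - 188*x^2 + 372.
Gal(K/Q) = V_4 (Klein four-group, Z/2Z × Z/2Z)

f factors as (x^2 - 186)(x^2 - 2), so the splitting field is K = Q(sqrt(186), sqrt(2)). The elements 186, 2, 372 are all non-squares in Q, so sqrt(186) and sqrt(2) generate independent quadratic extensions. Thus [K:Q] = 4 and Gal(K/Q) is generated by the two order-2 automorphisms sqrt(186) ↦ -sqrt(186) and sqrt(2) ↦ -sqrt(2), giving V_4.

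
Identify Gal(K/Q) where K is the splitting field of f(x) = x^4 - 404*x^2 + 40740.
Gal(K/Q) = V_4 (Klein four-group, Z/2Z × Z/2Z)

f factors as (x^2 - 194)(x^2 - 210), so the splitting field is K = Q(sqrt(194), sqrt(210)). The elements 194, 210, 40740 are all non-squares in Q, so sqrt(194) and sqrt(210) generate independent quadratic extensions. Thus [K:Q] = 4 and Gal(K/Q) is generated by the two order-2 automorphisms sqrt(194) ↦ -sqrt(194) and sqrt(210) ↦ -sqrt(210), giving V_4.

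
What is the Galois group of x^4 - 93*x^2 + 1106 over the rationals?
Gal(K/Q) = V_4 (Klein four-group, Z/2Z × Z/2Z)

f factors as (x^2 - 14)(x^2 - 79), so the splitting field is K = Q(sqrt(14), sqrt(79)). The elements 14, 79, 1106 are all non-squares in Q, so sqrt(14) and sqrt(79) generate independent quadratic extensions. Thus [K:Q] = 4 and Gal(K/Q) is generated by the two order-2 automorphisms sqrt(14) ↦ -sqrt(14) and sqrt(79) ↦ -sqrt(79), giving V_4.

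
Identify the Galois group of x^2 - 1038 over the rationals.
Gal(K/Q) = Z/2Z (cyclic of order 2)

x^2 - 1038 is irreducible over Q since 1038 is not a rational square. The splitting field Q(sqrt(1038)) has degree 2 over Q, and its unique nontrivial automorphism is sqrt(1038) ↦ -sqrt(1038). Hence Gal(Q(sqrt(1038))/Q) = Z/2Z.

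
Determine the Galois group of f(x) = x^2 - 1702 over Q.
Gal(K/Q) = Z/2Z (cyclic of order 2)

x^2 - 1702 is irreducible over Q since 1702 is not a rational square. The splitting field Q(sqrt(1702)) has degree 2 over Q, and its unique nontrivial automorphism is sqrt(1702) ↦ -sqrt(1702). Hence Gal(Q(sqrt(1702))/Q) = Z/2Z.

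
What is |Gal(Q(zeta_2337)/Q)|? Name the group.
|Gal(Q(zeta_2337)/Q)| = phi(2337) = 1440; group ≅ (Z/2337Z)^* ≅ Z/2Z × Z/18Z × Z/40Z

The n-th cyclotomic polynomial Φ_2337(x) is the minimal polynomial of zeta_2337 over Q and has degree phi(2337) = 1440. So Q(zeta_2337) is a degree-1440 Galois extension with Galois group (Z/2337Z)^*. By CRT, (Z/2337Z)^* ≅ (Z/3Z)^* × (Z/19Z)^* × (Z/41Z)^*. Each prime-power unit group is (Z/3Z)^* ≅ Z/2Z; (Z/19Z)^* ≅ Z/18Z; (Z/41Z)^* ≅ Z/40Z. Hence Gal(Q(zeta_2337)/Q) ≅ Z/2Z × Z/18Z × Z/40Z.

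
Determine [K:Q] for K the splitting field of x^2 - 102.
[K:Q] = 2

The polynomial x^2 - 102 is irreducible over Q since 102 is not a perfect square. Its splitting field is Q(sqrt(102)), which has degree 2 over Q.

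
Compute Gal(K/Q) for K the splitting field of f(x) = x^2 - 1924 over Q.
Gal(K/Q) = Z/2Z (cyclic of order 2)

x^2 - 1924 is irreducible over Q since 1924 is not a rational square. The splitting field Q(sqrt(1924)) has degree 2 over Q, and its unique nontrivial automorphism is sqrt(1924) ↦ -sqrt(1924). Hence Gal(Q(sqrt(1924))/Q) = Z/2Z.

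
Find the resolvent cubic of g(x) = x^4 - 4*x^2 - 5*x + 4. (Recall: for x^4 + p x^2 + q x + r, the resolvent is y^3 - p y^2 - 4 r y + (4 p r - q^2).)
h(y) = y^3 + 4*y^2 - 16*y - 89

Identify coefficients: p = -4, q = -5, r = 4.
Plug into h(y) = y^3 - p y^2 - 4 r y + (4 p r - q^2):
  h(y) = y^3 - (-4) y^2 - 4*(4) y + (4*(-4)*(4) - (-5)^2)
       = y^3 + (4) y^2 + (-16) y + (-89).
Simplifying: h(y) = y^3 + 4*y^2 - 16*y - 89.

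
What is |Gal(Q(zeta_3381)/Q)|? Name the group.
|Gal(Q(zeta_3381)/Q)| = phi(3381) = 1848; group ≅ (Z/3381Z)^* ≅ Z/2Z × Z/22Z × Z/42Z

The n-th cyclotomic polynomial Φ_3381(x) is the minimal polynomial of zeta_3381 over Q and has degree phi(3381) = 1848. So Q(zeta_3381) is a degree-1848 Galois extension with Galois group (Z/3381Z)^*. By CRT, (Z/3381Z)^* ≅ (Z/3Z)^* × (Z/49Z)^* × (Z/23Z)^*. Each prime-power unit group is (Z/3Z)^* ≅ Z/2Z; (Z/49Z)^* ≅ Z/42Z; (Z/23Z)^* ≅ Z/22Z. Hence Gal(Q(zeta_3381)/Q) ≅ Z/2Z × Z/22Z × Z/42Z.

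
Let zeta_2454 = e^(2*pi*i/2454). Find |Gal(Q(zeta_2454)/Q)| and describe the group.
|Gal(Q(zeta_2454)/Q)| = phi(2454) = 816; group ≅ (Z/2454Z)^* ≅ Z/2Z × Z/408Z

The n-th cyclotomic polynomial Φ_2454(x) is the minimal polynomial of zeta_2454 over Q and has degree phi(2454) = 816. So Q(zeta_2454) is a degree-816 Galois extension with Galois group (Z/2454Z)^*. By CRT, (Z/2454Z)^* ≅ (Z/2Z)^* × (Z/3Z)^* × (Z/409Z)^*. Each prime-power unit group is (Z/2Z)^* ≅ trivial group (order 1); (Z/3Z)^* ≅ Z/2Z; (Z/409Z)^* ≅ Z/408Z. Hence Gal(Q(zeta_2454)/Q) ≅ Z/2Z × Z/408Z.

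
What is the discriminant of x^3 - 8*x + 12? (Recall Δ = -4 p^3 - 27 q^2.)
Δ = -1840

For a depressed cubic x^3 + p x + q the discriminant is Δ = -4 p^3 - 27 q^2 = -4*(-8)^3 - 27*(12)^2 = 2048 - 3888 = -1840.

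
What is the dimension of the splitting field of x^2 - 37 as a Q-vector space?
[K:Q] = 2

The polynomial x^2 - 37 is irreducible over Q since 37 is not a perfect square. Its splitting field is Q(sqrt(37)), which has degree 2 over Q.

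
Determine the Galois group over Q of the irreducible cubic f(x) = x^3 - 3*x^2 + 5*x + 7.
Gal(K/Q) = S_3 (symmetric group of order 6)

Compute the discriminant of x^3 + (-3)*x^2 + (5)*x + (7): Δ = -2732. Since Δ is not a rational square, the Galois group is not contained in A_3; it must be the full S_3 (irreducibility of the cubic rules out anything smaller).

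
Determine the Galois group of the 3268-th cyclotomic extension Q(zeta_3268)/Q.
|Gal(Q(zeta_3268)/Q)| = phi(3268) = 1512; group ≅ (Z/3268Z)^* ≅ Z/2Z × Z/18Z × Z/42Z

The n-th cyclotomic polynomial Φ_3268(x) is the minimal polynomial of zeta_3268 over Q and has degree phi(3268) = 1512. So Q(zeta_3268) is a degree-1512 Galois extension with Galois group (Z/3268Z)^*. By CRT, (Z/3268Z)^* ≅ (Z/4Z)^* × (Z/19Z)^* × (Z/43Z)^*. Each prime-power unit group is (Z/4Z)^* ≅ Z/2Z; (Z/19Z)^* ≅ Z/18Z; (Z/43Z)^* ≅ Z/42Z. Hence Gal(Q(zeta_3268)/Q) ≅ Z/2Z × Z/18Z × Z/42Z.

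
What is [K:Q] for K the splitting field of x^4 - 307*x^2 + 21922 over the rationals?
[K:Q] = 4

f factors as (x^2 - 194)(x^2 - 113); the splitting field is K = Q(sqrt(194), sqrt(113)). Since 194, 113, and 21922 are all non-squares in Q, the three subfields Q(sqrt(194)), Q(sqrt(113)), Q(sqrt(21922)) are distinct degree-2 extensions, so [K:Q] = 4 (Klein four Galois group).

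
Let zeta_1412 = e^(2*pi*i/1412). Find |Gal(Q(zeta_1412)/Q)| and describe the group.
|Gal(Q(zeta_1412)/Q)| = phi(1412) = 704; group ≅ (Z/1412Z)^* ≅ Z/2Z × Z/352Z

The n-th cyclotomic polynomial Φ_1412(x) is the minimal polynomial of zeta_1412 over Q and has degree phi(1412) = 704. So Q(zeta_1412) is a degree-704 Galois extension with Galois group (Z/1412Z)^*. By CRT, (Z/1412Z)^* ≅ (Z/4Z)^* × (Z/353Z)^*. Each prime-power unit group is (Z/4Z)^* ≅ Z/2Z; (Z/353Z)^* ≅ Z/352Z. Hence Gal(Q(zeta_1412)/Q) ≅ Z/2Z × Z/352Z.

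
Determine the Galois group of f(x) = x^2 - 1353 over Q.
Gal(K/Q) = Z/2Z (cyclic of order 2)

x^2 - 1353 is irreducible over Q since 1353 is not a rational square. The splitting field Q(sqrt(1353)) has degree 2 over Q, and its unique nontrivial automorphism is sqrt(1353) ↦ -sqrt(1353). Hence Gal(Q(sqrt(1353))/Q) = Z/2Z.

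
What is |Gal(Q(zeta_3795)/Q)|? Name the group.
|Gal(Q(zeta_3795)/Q)| = phi(3795) = 1760; group ≅ (Z/3795Z)^* ≅ Z/2Z × Z/4Z × Z/10Z × Z/22Z

The n-th cyclotomic polynomial Φ_3795(x) is the minimal polynomial of zeta_3795 over Q and has degree phi(3795) = 1760. So Q(zeta_3795) is a degree-1760 Galois extension with Galois group (Z/3795Z)^*. By CRT, (Z/3795Z)^* ≅ (Z/3Z)^* × (Z/5Z)^* × (Z/11Z)^* × (Z/23Z)^*. Each prime-power unit group is (Z/3Z)^* ≅ Z/2Z; (Z/5Z)^* ≅ Z/4Z; (Z/11Z)^* ≅ Z/10Z; (Z/23Z)^* ≅ Z/22Z. Hence Gal(Q(zeta_3795)/Q) ≅ Z/2Z × Z/4Z × Z/10Z × Z/22Z.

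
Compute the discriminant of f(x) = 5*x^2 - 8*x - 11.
Δ = 284

For a quadratic a x^2 + b x + c the discriminant is Δ = b^2 - 4ac = (-8)^2 - 4*(5)*(-11) = 64 - (-220) = 284.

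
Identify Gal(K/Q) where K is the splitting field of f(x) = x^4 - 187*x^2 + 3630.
Gal(K/Q) = V_4 (Klein four-group, Z/2Z × Z/2Z)

f factors as (x^2 - 22)(x^2 - 165), so the splitting field is K = Q(sqrt(22), sqrt(165)). The elements 22, 165, 3630 are all non-squares in Q, so sqrt(22) and sqrt(165) generate independent quadratic extensions. Thus [K:Q] = 4 and Gal(K/Q) is generated by the two order-2 automorphisms sqrt(22) ↦ -sqrt(22) and sqrt(165) ↦ -sqrt(165), giving V_4.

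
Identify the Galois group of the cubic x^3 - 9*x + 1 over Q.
Gal(K/Q) = S_3 (symmetric group of order 6)

Compute the discriminant of x^3 + (0)*x^2 + (-9)*x + (1): Δ = 2889. Since Δ is not a rational square, the Galois group is not contained in A_3; it must be the full S_3 (irreducibility of the cubic rules out anything smaller).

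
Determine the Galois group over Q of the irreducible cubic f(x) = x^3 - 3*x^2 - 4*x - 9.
Gal(K/Q) = S_3 (symmetric group of order 6)

Compute the discriminant of x^3 + (-3)*x^2 + (-4)*x + (-9): Δ = -4703. Since Δ is not a rational square, the Galois group is not contained in A_3; it must be the full S_3 (irreducibility of the cubic rules out anything smaller).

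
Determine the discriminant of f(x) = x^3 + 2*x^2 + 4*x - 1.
Δ = -331

For x^3 + a x^2 + b x + c the discriminant is Δ = 18 a b c - 4 a^3 c + a^2 b^2 - 4 b^3 - 27 c^2.
Plug a = 2, b = 4, c = -1:
  18*(2)*(4)*(-1) - 4*(2)^3*(-1) + (2)^2*(4)^2 - 4*(4)^3 - 27*(-1)^2
  = -144 + (32) + 64 + (-256) + (-27)
  = -331.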